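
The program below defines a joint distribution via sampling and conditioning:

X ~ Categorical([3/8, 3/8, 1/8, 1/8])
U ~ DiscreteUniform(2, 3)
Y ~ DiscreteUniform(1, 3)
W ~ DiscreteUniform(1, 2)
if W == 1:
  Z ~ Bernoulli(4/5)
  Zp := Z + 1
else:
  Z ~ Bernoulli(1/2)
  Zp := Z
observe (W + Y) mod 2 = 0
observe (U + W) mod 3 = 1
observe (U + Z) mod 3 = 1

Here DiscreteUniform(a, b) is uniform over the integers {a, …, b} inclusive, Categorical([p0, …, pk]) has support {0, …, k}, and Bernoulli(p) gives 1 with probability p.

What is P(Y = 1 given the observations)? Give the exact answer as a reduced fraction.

Enumerate traces; 8 have nonzero weight after conditioning:
  (X=0, U=3, Y=1, W=1, Z=1) weight 1/40
  (X=0, U=3, Y=3, W=1, Z=1) weight 1/40
  (X=1, U=3, Y=1, W=1, Z=1) weight 1/40
  (X=1, U=3, Y=3, W=1, Z=1) weight 1/40
  (X=2, U=3, Y=1, W=1, Z=1) weight 1/120
  (X=2, U=3, Y=3, W=1, Z=1) weight 1/120
  (X=3, U=3, Y=1, W=1, Z=1) weight 1/120
  (X=3, U=3, Y=3, W=1, Z=1) weight 1/120
Group by Y:
  weight(Y=1) = 1/15
  weight(Y=3) = 1/15
Total weight = 1/15 + 1/15 = 2/15
P(Y=1 | obs) = 1/15 / 2/15 = 1/2
P(Y=3 | obs) = 1/15 / 2/15 = 1/2

P(Y = 1 | obs) = 1/2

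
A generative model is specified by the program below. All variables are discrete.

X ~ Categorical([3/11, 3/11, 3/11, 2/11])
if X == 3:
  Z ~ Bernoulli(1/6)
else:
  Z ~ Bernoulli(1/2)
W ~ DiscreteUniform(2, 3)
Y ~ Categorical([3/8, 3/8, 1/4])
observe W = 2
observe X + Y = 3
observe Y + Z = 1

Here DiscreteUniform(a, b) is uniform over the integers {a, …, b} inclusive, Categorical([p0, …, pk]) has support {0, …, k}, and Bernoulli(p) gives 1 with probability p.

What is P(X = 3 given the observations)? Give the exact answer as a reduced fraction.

Enumerate traces; 2 have nonzero weight after conditioning:
  (X=2, Z=0, W=2, Y=1) weight 9/352
  (X=3, Z=1, W=2, Y=0) weight 1/176
Group by X:
  weight(X=2) = 9/352
  weight(X=3) = 1/176
Total weight = 9/352 + 1/176 = 1/32
P(X=2 | obs) = 9/352 / 1/32 = 9/11
P(X=3 | obs) = 1/176 / 1/32 = 2/11

P(X = 3 | obs) = 2/11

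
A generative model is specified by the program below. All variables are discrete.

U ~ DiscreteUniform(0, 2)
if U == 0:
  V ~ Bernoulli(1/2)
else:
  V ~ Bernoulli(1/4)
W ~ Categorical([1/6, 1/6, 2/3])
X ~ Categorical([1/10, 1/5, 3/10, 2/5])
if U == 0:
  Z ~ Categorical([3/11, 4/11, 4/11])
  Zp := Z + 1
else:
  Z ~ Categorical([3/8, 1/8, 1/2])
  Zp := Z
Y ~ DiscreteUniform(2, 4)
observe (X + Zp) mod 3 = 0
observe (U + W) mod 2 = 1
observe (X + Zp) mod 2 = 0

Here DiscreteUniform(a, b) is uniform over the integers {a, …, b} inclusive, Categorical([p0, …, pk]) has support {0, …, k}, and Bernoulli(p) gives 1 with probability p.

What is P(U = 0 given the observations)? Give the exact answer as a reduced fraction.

Enumerate traces; 24 have nonzero weight after conditioning:
  (U=0, V=0, W=1, X=3, Z=2, Y=2) weight 2/1485
  (U=0, V=0, W=1, X=3, Z=2, Y=3) weight 2/1485
  (U=0, V=0, W=1, X=3, Z=2, Y=4) weight 2/1485
  (U=0, V=1, W=1, X=3, Z=2, Y=2) weight 2/1485
  (U=0, V=1, W=1, X=3, Z=2, Y=3) weight 2/1485
  (U=0, V=1, W=1, X=3, Z=2, Y=4) weight 2/1485
  (U=1, V=0, W=0, X=0, Z=0, Y=2) weight 1/1920
  (U=1, V=0, W=0, X=0, Z=0, Y=3) weight 1/1920
  (U=2, V=0, W=1, X=0, Z=0, Y=2) weight 1/1920
  … 15 more
Group by U:
  weight(U=0) = 4/495
  weight(U=1) = 1/96
  weight(U=2) = 1/480
Total weight = 4/495 + 1/96 + 1/480 = 163/7920
P(U=0 | obs) = 4/495 / 163/7920 = 64/163
P(U=1 | obs) = 1/96 / 163/7920 = 165/326
P(U=2 | obs) = 1/480 / 163/7920 = 33/326

P(U = 0 | obs) = 64/163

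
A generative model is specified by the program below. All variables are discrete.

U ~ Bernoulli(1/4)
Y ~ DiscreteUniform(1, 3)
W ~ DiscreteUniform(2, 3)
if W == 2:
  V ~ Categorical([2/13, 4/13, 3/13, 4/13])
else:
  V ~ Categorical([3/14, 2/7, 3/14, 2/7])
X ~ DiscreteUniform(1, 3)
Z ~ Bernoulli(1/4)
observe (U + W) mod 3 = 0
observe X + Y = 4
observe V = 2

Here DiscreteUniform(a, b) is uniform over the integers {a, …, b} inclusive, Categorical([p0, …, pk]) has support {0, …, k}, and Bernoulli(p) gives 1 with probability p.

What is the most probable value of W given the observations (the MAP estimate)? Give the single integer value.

Enumerate traces; 12 have nonzero weight after conditioning:
  (U=0, Y=1, W=3, V=2, X=3, Z=0) weight 3/448
  (U=0, Y=1, W=3, V=2, X=3, Z=1) weight 1/448
  (U=0, Y=2, W=3, V=2, X=2, Z=0) weight 3/448
  (U=0, Y=2, W=3, V=2, X=2, Z=1) weight 1/448
  (U=0, Y=3, W=3, V=2, X=1, Z=0) weight 3/448
  (U=0, Y=3, W=3, V=2, X=1, Z=1) weight 1/448
  (U=1, Y=1, W=2, V=2, X=3, Z=0) weight 1/416
  (U=1, Y=1, W=2, V=2, X=3, Z=1) weight 1/1248
  … 4 more
Group by W:
  weight(W=2) = 1/104
  weight(W=3) = 3/112
Total weight = 1/104 + 3/112 = 53/1456
P(W=2 | obs) = 1/104 / 53/1456 = 14/53
P(W=3 | obs) = 3/112 / 53/1456 = 39/53
argmax = 3

argmax_v P(W = v | obs) = 3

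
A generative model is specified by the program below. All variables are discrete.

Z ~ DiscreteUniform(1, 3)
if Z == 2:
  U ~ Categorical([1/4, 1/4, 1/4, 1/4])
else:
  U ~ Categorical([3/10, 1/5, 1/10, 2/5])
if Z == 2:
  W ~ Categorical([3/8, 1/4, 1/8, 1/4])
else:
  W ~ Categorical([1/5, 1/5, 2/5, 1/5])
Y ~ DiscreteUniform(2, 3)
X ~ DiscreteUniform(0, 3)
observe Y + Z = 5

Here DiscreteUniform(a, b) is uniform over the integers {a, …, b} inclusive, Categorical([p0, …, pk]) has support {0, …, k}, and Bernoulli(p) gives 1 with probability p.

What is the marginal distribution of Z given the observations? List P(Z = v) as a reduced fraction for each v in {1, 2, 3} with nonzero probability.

Enumerate traces; 128 have nonzero weight after conditioning:
  (Z=2, U=0, W=0, Y=3, X=0) weight 1/256
  (Z=2, U=0, W=0, Y=3, X=1) weight 1/256
  (Z=2, U=0, W=0, Y=3, X=2) weight 1/256
  (Z=2, U=0, W=0, Y=3, X=3) weight 1/256
  (Z=2, U=0, W=1, Y=3, X=0) weight 1/384
  (Z=2, U=0, W=1, Y=3, X=1) weight 1/384
  (Z=2, U=0, W=1, Y=3, X=2) weight 1/384
  (Z=2, U=0, W=1, Y=3, X=3) weight 1/384
  (Z=3, U=0, W=0, Y=2, X=0) weight 1/400
  … 119 more
Group by Z:
  weight(Z=2) = 1/6
  weight(Z=3) = 1/6
Total weight = 1/6 + 1/6 = 1/3
P(Z=2 | obs) = 1/6 / 1/3 = 1/2
P(Z=3 | obs) = 1/6 / 1/3 = 1/2

P(Z=2) = 1/2, P(Z=3) = 1/2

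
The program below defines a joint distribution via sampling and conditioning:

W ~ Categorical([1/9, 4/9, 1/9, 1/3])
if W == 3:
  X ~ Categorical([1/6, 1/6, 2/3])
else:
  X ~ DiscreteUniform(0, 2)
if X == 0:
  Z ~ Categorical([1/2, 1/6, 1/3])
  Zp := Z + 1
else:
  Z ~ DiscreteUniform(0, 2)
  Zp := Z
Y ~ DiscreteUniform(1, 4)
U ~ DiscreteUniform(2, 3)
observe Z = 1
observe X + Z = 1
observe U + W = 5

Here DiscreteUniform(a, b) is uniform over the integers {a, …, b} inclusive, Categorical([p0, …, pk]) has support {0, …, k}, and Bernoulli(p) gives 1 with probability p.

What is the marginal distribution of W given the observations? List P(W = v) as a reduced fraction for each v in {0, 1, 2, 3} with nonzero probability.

P(W=2) = 2/5, P(W=3) = 3/5

Enumerate traces; 8 have nonzero weight after conditioning:
  (W=2, X=0, Z=1, Y=1, U=3) weight 1/1296
  (W=2, X=0, Z=1, Y=2, U=3) weight 1/1296
  (W=2, X=0, Z=1, Y=3, U=3) weight 1/1296
  (W=2, X=0, Z=1, Y=4, U=3) weight 1/1296
  (W=3, X=0, Z=1, Y=1, U=2) weight 1/864
  (W=3, X=0, Z=1, Y=2, U=2) weight 1/864
  (W=3, X=0, Z=1, Y=3, U=2) weight 1/864
  (W=3, X=0, Z=1, Y=4, U=2) weight 1/864
Group by W:
  weight(W=2) = 1/324
  weight(W=3) = 1/216
Total weight = 1/324 + 1/216 = 5/648
P(W=2 | obs) = 1/324 / 5/648 = 2/5
P(W=3 | obs) = 1/216 / 5/648 = 3/5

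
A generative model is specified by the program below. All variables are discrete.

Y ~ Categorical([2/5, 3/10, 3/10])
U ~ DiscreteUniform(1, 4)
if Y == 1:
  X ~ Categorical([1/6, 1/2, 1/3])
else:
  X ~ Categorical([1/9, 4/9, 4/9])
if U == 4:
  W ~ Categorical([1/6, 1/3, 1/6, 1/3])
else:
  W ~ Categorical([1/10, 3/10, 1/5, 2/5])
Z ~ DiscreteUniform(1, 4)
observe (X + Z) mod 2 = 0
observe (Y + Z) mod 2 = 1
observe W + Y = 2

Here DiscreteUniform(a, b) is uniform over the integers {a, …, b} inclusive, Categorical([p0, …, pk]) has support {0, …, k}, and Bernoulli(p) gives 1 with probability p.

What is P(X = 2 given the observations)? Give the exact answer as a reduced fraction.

Enumerate traces; 32 have nonzero weight after conditioning:
  (Y=0, U=1, X=1, W=2, Z=1) weight 1/450
  (Y=0, U=1, X=1, W=2, Z=3) weight 1/450
  (Y=0, U=2, X=1, W=2, Z=1) weight 1/450
  (Y=0, U=2, X=1, W=2, Z=3) weight 1/450
  (Y=0, U=3, X=1, W=2, Z=1) weight 1/450
  (Y=0, U=3, X=1, W=2, Z=3) weight 1/450
  (Y=0, U=4, X=1, W=2, Z=1) weight 1/540
  (Y=0, U=4, X=1, W=2, Z=3) weight 1/540
  (Y=1, U=1, X=0, W=1, Z=2) weight 3/3200
  (Y=1, U=1, X=2, W=1, Z=2) weight 3/1600
  … 22 more
Group by X:
  weight(X=0) = 37/4800
  weight(X=1) = 67/2700
  weight(X=2) = 37/2400
Total weight = 37/4800 + 67/2700 + 37/2400 = 2071/43200
P(X=0 | obs) = 37/4800 / 2071/43200 = 333/2071
P(X=1 | obs) = 67/2700 / 2071/43200 = 1072/2071
P(X=2 | obs) = 37/2400 / 2071/43200 = 666/2071

P(X = 2 | obs) = 666/2071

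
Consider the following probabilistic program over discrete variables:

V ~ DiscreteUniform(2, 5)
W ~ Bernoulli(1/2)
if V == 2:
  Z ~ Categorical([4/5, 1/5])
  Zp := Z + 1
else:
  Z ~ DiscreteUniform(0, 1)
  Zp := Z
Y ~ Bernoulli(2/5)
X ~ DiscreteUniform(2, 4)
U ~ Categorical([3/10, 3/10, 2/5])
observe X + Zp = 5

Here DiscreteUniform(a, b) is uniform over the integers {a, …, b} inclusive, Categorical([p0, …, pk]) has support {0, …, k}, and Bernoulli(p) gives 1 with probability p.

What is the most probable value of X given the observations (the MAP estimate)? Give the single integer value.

Enumerate traces; 60 have nonzero weight after conditioning:
  (V=2, W=0, Z=0, Y=0, X=4, U=0) weight 3/500
  (V=2, W=0, Z=0, Y=0, X=4, U=1) weight 3/500
  (V=2, W=0, Z=0, Y=0, X=4, U=2) weight 1/125
  (V=2, W=0, Z=0, Y=1, X=4, U=0) weight 1/250
  (V=2, W=0, Z=0, Y=1, X=4, U=1) weight 1/250
  (V=2, W=0, Z=0, Y=1, X=4, U=2) weight 2/375
  (V=2, W=0, Z=1, Y=0, X=3, U=0) weight 3/2000
  (V=2, W=0, Z=1, Y=0, X=3, U=1) weight 3/2000
  … 52 more
Group by X:
  weight(X=3) = 1/60
  weight(X=4) = 23/120
Total weight = 1/60 + 23/120 = 5/24
P(X=3 | obs) = 1/60 / 5/24 = 2/25
P(X=4 | obs) = 23/120 / 5/24 = 23/25
argmax = 4

argmax_v P(X = v | obs) = 4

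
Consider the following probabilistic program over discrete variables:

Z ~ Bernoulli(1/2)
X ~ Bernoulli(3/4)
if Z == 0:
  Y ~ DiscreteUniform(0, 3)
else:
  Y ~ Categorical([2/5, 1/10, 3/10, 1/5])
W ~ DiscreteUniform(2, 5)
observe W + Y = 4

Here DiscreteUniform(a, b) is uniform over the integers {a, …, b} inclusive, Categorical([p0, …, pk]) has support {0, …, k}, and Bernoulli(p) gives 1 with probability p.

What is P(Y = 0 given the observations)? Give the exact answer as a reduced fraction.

P(Y = 0 | obs) = 13/31

Enumerate traces; 12 have nonzero weight after conditioning:
  (Z=0, X=0, Y=0, W=4) weight 1/128
  (Z=0, X=0, Y=1, W=3) weight 1/128
  (Z=0, X=0, Y=2, W=2) weight 1/128
  (Z=0, X=1, Y=0, W=4) weight 3/128
  (Z=0, X=1, Y=1, W=3) weight 3/128
  (Z=0, X=1, Y=2, W=2) weight 3/128
  (Z=1, X=0, Y=0, W=4) weight 1/80
  (Z=1, X=0, Y=1, W=3) weight 1/320
  … 4 more
Group by Y:
  weight(Y=0) = 13/160
  weight(Y=1) = 7/160
  weight(Y=2) = 11/160
Total weight = 13/160 + 7/160 + 11/160 = 31/160
P(Y=0 | obs) = 13/160 / 31/160 = 13/31
P(Y=1 | obs) = 7/160 / 31/160 = 7/31
P(Y=2 | obs) = 11/160 / 31/160 = 11/31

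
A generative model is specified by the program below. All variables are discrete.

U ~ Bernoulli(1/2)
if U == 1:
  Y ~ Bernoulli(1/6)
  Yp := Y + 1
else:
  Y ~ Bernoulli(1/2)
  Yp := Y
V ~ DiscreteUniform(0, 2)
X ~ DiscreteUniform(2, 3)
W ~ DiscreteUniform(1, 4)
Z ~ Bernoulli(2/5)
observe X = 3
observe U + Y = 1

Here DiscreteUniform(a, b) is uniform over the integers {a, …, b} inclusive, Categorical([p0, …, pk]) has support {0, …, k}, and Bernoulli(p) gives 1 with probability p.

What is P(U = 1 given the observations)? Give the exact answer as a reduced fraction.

P(U = 1 | obs) = 5/8

Enumerate traces; 48 have nonzero weight after conditioning:
  (U=0, Y=1, V=0, X=3, W=1, Z=0) weight 1/160
  (U=0, Y=1, V=0, X=3, W=1, Z=1) weight 1/240
  (U=0, Y=1, V=0, X=3, W=2, Z=0) weight 1/160
  (U=0, Y=1, V=0, X=3, W=2, Z=1) weight 1/240
  (U=0, Y=1, V=0, X=3, W=3, Z=0) weight 1/160
  (U=0, Y=1, V=0, X=3, W=3, Z=1) weight 1/240
  (U=0, Y=1, V=0, X=3, W=4, Z=0) weight 1/160
  (U=0, Y=1, V=0, X=3, W=4, Z=1) weight 1/240
  (U=1, Y=0, V=0, X=3, W=1, Z=0) weight 1/96
  … 39 more
Group by U:
  weight(U=0) = 1/8
  weight(U=1) = 5/24
Total weight = 1/8 + 5/24 = 1/3
P(U=0 | obs) = 1/8 / 1/3 = 3/8
P(U=1 | obs) = 5/24 / 1/3 = 5/8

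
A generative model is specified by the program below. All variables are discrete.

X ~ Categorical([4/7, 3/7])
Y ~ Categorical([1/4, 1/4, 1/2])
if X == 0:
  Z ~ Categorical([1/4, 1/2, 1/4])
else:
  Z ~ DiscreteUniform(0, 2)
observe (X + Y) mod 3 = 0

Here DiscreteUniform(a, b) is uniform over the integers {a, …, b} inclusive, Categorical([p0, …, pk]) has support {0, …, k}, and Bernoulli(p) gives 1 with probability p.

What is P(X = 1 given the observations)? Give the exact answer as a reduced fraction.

P(X = 1 | obs) = 3/5

Enumerate traces; 6 have nonzero weight after conditioning:
  (X=0, Y=0, Z=0) weight 1/28
  (X=0, Y=0, Z=1) weight 1/14
  (X=0, Y=0, Z=2) weight 1/28
  (X=1, Y=2, Z=0) weight 1/14
  (X=1, Y=2, Z=1) weight 1/14
  (X=1, Y=2, Z=2) weight 1/14
Group by X:
  weight(X=0) = 1/7
  weight(X=1) = 3/14
Total weight = 1/7 + 3/14 = 5/14
P(X=0 | obs) = 1/7 / 5/14 = 2/5
P(X=1 | obs) = 3/14 / 5/14 = 3/5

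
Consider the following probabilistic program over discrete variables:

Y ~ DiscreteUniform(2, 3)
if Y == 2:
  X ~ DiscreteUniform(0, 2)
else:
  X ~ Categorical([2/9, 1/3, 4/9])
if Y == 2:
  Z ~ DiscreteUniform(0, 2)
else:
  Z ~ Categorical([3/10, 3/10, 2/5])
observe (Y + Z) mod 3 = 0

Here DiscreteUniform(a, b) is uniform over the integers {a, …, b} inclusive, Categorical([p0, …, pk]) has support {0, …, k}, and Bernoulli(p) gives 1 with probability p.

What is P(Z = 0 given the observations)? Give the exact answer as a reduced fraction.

P(Z = 0 | obs) = 9/19

Enumerate traces; 6 have nonzero weight after conditioning:
  (Y=2, X=0, Z=1) weight 1/18
  (Y=2, X=1, Z=1) weight 1/18
  (Y=2, X=2, Z=1) weight 1/18
  (Y=3, X=0, Z=0) weight 1/30
  (Y=3, X=1, Z=0) weight 1/20
  (Y=3, X=2, Z=0) weight 1/15
Group by Z:
  weight(Z=0) = 3/20
  weight(Z=1) = 1/6
Total weight = 3/20 + 1/6 = 19/60
P(Z=0 | obs) = 3/20 / 19/60 = 9/19
P(Z=1 | obs) = 1/6 / 19/60 = 10/19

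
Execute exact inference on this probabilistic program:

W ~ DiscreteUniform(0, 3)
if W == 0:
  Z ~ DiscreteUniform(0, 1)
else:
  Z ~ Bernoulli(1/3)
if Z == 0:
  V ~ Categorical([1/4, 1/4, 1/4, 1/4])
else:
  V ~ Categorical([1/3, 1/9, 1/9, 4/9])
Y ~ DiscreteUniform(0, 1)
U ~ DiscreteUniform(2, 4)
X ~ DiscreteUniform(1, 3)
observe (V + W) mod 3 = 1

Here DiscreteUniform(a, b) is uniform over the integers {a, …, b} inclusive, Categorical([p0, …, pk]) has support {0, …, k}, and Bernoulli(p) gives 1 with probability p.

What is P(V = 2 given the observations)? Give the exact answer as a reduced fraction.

P(V = 2 | obs) = 44/255

Enumerate traces; 180 have nonzero weight after conditioning:
  (W=0, Z=0, V=1, Y=0, U=2, X=1) weight 1/576
  (W=0, Z=0, V=1, Y=0, U=2, X=2) weight 1/576
  (W=0, Z=0, V=1, Y=0, U=2, X=3) weight 1/576
  (W=0, Z=0, V=1, Y=0, U=3, X=1) weight 1/576
  (W=0, Z=0, V=1, Y=0, U=3, X=2) weight 1/576
  (W=0, Z=0, V=1, Y=0, U=3, X=3) weight 1/576
  (W=0, Z=0, V=1, Y=0, U=4, X=1) weight 1/576
  (W=0, Z=0, V=1, Y=0, U=4, X=2) weight 1/576
  (W=1, Z=0, V=0, Y=0, U=2, X=1) weight 1/432
  (W=1, Z=0, V=3, Y=0, U=2, X=1) weight 1/432
  … 170 more
Group by V:
  weight(V=0) = 5/72
  weight(V=1) = 83/864
  weight(V=2) = 11/216
  weight(V=3) = 17/216
Total weight = 5/72 + 83/864 + 11/216 + 17/216 = 85/288
P(V=0 | obs) = 5/72 / 85/288 = 4/17
P(V=1 | obs) = 83/864 / 85/288 = 83/255
P(V=2 | obs) = 11/216 / 85/288 = 44/255
P(V=3 | obs) = 17/216 / 85/288 = 4/15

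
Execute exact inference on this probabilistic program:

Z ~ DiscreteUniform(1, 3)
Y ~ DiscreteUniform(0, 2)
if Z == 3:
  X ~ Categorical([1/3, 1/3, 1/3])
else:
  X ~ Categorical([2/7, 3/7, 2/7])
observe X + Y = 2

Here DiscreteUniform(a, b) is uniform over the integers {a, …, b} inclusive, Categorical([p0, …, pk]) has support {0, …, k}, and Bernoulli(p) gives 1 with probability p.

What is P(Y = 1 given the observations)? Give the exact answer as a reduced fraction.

P(Y = 1 | obs) = 25/63

Enumerate traces; 9 have nonzero weight after conditioning:
  (Z=1, Y=0, X=2) weight 2/63
  (Z=1, Y=1, X=1) weight 1/21
  (Z=1, Y=2, X=0) weight 2/63
  (Z=2, Y=0, X=2) weight 2/63
  (Z=2, Y=1, X=1) weight 1/21
  (Z=2, Y=2, X=0) weight 2/63
  (Z=3, Y=0, X=2) weight 1/27
  (Z=3, Y=1, X=1) weight 1/27
  … 1 more
Group by Y:
  weight(Y=0) = 19/189
  weight(Y=1) = 25/189
  weight(Y=2) = 19/189
Total weight = 19/189 + 25/189 + 19/189 = 1/3
P(Y=0 | obs) = 19/189 / 1/3 = 19/63
P(Y=1 | obs) = 25/189 / 1/3 = 25/63
P(Y=2 | obs) = 19/189 / 1/3 = 19/63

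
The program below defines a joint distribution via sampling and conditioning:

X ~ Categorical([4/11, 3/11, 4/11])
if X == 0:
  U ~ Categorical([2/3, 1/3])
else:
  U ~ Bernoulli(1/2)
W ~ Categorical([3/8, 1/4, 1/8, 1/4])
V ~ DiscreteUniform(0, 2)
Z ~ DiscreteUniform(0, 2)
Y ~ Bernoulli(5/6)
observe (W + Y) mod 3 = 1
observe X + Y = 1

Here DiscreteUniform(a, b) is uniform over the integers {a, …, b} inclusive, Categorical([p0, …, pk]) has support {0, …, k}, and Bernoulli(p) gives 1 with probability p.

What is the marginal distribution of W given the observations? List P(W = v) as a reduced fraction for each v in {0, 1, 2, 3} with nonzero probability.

P(W=0) = 30/53, P(W=1) = 3/53, P(W=3) = 20/53

Enumerate traces; 54 have nonzero weight after conditioning:
  (X=0, U=0, W=0, V=0, Z=0, Y=1) weight 5/594
  (X=0, U=0, W=0, V=0, Z=1, Y=1) weight 5/594
  (X=0, U=0, W=0, V=0, Z=2, Y=1) weight 5/594
  (X=0, U=0, W=0, V=1, Z=0, Y=1) weight 5/594
  (X=0, U=0, W=0, V=1, Z=1, Y=1) weight 5/594
  (X=0, U=0, W=0, V=1, Z=2, Y=1) weight 5/594
  (X=0, U=0, W=0, V=2, Z=0, Y=1) weight 5/594
  (X=0, U=0, W=0, V=2, Z=1, Y=1) weight 5/594
  (X=0, U=0, W=3, V=0, Z=0, Y=1) weight 5/891
  (X=1, U=0, W=1, V=0, Z=0, Y=0) weight 1/1584
  … 44 more
Group by W:
  weight(W=0) = 5/44
  weight(W=1) = 1/88
  weight(W=3) = 5/66
Total weight = 5/44 + 1/88 + 5/66 = 53/264
P(W=0 | obs) = 5/44 / 53/264 = 30/53
P(W=1 | obs) = 1/88 / 53/264 = 3/53
P(W=3 | obs) = 5/66 / 53/264 = 20/53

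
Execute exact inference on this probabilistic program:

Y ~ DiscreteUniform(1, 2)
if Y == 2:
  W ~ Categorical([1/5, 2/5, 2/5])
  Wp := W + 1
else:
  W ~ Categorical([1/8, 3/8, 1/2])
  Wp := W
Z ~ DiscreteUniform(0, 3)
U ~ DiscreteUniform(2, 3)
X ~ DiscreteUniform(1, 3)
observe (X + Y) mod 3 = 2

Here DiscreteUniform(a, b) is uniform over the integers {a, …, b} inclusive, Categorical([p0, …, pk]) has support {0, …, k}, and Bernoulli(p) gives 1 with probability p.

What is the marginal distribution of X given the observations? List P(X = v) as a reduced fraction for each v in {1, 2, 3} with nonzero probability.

P(X=1) = 1/2, P(X=3) = 1/2

Enumerate traces; 48 have nonzero weight after conditioning:
  (Y=1, W=0, Z=0, U=2, X=1) weight 1/384
  (Y=1, W=0, Z=0, U=3, X=1) weight 1/384
  (Y=1, W=0, Z=1, U=2, X=1) weight 1/384
  (Y=1, W=0, Z=1, U=3, X=1) weight 1/384
  (Y=1, W=0, Z=2, U=2, X=1) weight 1/384
  (Y=1, W=0, Z=2, U=3, X=1) weight 1/384
  (Y=1, W=0, Z=3, U=2, X=1) weight 1/384
  (Y=1, W=0, Z=3, U=3, X=1) weight 1/384
  (Y=2, W=0, Z=0, U=2, X=3) weight 1/240
  … 39 more
Group by X:
  weight(X=1) = 1/6
  weight(X=3) = 1/6
Total weight = 1/6 + 1/6 = 1/3
P(X=1 | obs) = 1/6 / 1/3 = 1/2
P(X=3 | obs) = 1/6 / 1/3 = 1/2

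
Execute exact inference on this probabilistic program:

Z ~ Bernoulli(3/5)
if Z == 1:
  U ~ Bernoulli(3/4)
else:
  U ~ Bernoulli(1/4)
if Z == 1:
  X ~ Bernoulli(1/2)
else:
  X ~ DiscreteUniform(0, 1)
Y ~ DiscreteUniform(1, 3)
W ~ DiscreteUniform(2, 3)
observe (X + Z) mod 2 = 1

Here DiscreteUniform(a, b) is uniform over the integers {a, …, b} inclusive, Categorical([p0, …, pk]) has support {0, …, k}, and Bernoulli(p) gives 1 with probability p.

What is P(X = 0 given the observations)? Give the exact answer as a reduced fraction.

Enumerate traces; 24 have nonzero weight after conditioning:
  (Z=0, U=0, X=1, Y=1, W=2) weight 1/40
  (Z=0, U=0, X=1, Y=1, W=3) weight 1/40
  (Z=0, U=0, X=1, Y=2, W=2) weight 1/40
  (Z=0, U=0, X=1, Y=2, W=3) weight 1/40
  (Z=0, U=0, X=1, Y=3, W=2) weight 1/40
  (Z=0, U=0, X=1, Y=3, W=3) weight 1/40
  (Z=0, U=1, X=1, Y=1, W=2) weight 1/120
  (Z=0, U=1, X=1, Y=1, W=3) weight 1/120
  (Z=1, U=0, X=0, Y=1, W=2) weight 1/80
  … 15 more
Group by X:
  weight(X=0) = 3/10
  weight(X=1) = 1/5
Total weight = 3/10 + 1/5 = 1/2
P(X=0 | obs) = 3/10 / 1/2 = 3/5
P(X=1 | obs) = 1/5 / 1/2 = 2/5

P(X = 0 | obs) = 3/5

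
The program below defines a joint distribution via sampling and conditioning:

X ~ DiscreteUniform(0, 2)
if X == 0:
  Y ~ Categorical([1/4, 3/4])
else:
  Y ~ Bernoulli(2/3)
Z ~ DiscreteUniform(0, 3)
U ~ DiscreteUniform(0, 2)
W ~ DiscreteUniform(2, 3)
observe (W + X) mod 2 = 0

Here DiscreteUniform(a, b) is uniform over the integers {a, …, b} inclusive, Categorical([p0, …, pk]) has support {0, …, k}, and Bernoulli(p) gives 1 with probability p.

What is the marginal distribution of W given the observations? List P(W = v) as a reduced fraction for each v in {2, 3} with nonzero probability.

Enumerate traces; 72 have nonzero weight after conditioning:
  (X=0, Y=0, Z=0, U=0, W=2) weight 1/288
  (X=0, Y=0, Z=0, U=1, W=2) weight 1/288
  (X=0, Y=0, Z=0, U=2, W=2) weight 1/288
  (X=0, Y=0, Z=1, U=0, W=2) weight 1/288
  (X=0, Y=0, Z=1, U=1, W=2) weight 1/288
  (X=0, Y=0, Z=1, U=2, W=2) weight 1/288
  (X=0, Y=0, Z=2, U=0, W=2) weight 1/288
  (X=0, Y=0, Z=2, U=1, W=2) weight 1/288
  (X=1, Y=0, Z=0, U=0, W=3) weight 1/216
  … 63 more
Group by W:
  weight(W=2) = 1/3
  weight(W=3) = 1/6
Total weight = 1/3 + 1/6 = 1/2
P(W=2 | obs) = 1/3 / 1/2 = 2/3
P(W=3 | obs) = 1/6 / 1/2 = 1/3

P(W=2) = 2/3, P(W=3) = 1/3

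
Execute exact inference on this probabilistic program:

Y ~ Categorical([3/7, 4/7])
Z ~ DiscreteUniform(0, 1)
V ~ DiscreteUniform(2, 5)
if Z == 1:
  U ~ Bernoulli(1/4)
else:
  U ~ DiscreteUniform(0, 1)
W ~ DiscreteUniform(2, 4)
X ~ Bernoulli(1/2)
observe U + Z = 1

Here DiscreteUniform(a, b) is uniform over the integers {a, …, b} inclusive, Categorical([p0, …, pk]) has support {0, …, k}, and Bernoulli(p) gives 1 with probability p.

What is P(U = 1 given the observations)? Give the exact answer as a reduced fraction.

P(U = 1 | obs) = 2/5

Enumerate traces; 96 have nonzero weight after conditioning:
  (Y=0, Z=0, V=2, U=1, W=2, X=0) weight 1/224
  (Y=0, Z=0, V=2, U=1, W=2, X=1) weight 1/224
  (Y=0, Z=0, V=2, U=1, W=3, X=0) weight 1/224
  (Y=0, Z=0, V=2, U=1, W=3, X=1) weight 1/224
  (Y=0, Z=0, V=2, U=1, W=4, X=0) weight 1/224
  (Y=0, Z=0, V=2, U=1, W=4, X=1) weight 1/224
  (Y=0, Z=0, V=3, U=1, W=2, X=0) weight 1/224
  (Y=0, Z=0, V=3, U=1, W=2, X=1) weight 1/224
  (Y=0, Z=1, V=2, U=0, W=2, X=0) weight 3/448
  … 87 more
Group by U:
  weight(U=0) = 3/8
  weight(U=1) = 1/4
Total weight = 3/8 + 1/4 = 5/8
P(U=0 | obs) = 3/8 / 5/8 = 3/5
P(U=1 | obs) = 1/4 / 5/8 = 2/5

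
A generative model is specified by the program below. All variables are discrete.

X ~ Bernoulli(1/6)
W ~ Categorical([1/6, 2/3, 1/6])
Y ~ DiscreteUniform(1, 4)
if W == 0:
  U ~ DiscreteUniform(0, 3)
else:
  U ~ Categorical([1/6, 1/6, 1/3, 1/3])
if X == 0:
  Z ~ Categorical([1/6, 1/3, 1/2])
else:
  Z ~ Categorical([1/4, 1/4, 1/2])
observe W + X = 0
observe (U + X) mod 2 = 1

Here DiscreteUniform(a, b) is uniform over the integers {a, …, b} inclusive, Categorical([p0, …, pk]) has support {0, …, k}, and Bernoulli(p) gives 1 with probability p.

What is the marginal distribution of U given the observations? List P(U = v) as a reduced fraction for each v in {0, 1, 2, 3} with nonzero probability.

P(U=1) = 1/2, P(U=3) = 1/2

Enumerate traces; 24 have nonzero weight after conditioning:
  (X=0, W=0, Y=1, U=1, Z=0) weight 5/3456
  (X=0, W=0, Y=1, U=1, Z=1) weight 5/1728
  (X=0, W=0, Y=1, U=1, Z=2) weight 5/1152
  (X=0, W=0, Y=1, U=3, Z=0) weight 5/3456
  (X=0, W=0, Y=1, U=3, Z=1) weight 5/1728
  (X=0, W=0, Y=1, U=3, Z=2) weight 5/1152
  (X=0, W=0, Y=2, U=1, Z=0) weight 5/3456
  (X=0, W=0, Y=2, U=1, Z=1) weight 5/1728
  … 16 more
Group by U:
  weight(U=1) = 5/144
  weight(U=3) = 5/144
Total weight = 5/144 + 5/144 = 5/72
P(U=1 | obs) = 5/144 / 5/72 = 1/2
P(U=3 | obs) = 5/144 / 5/72 = 1/2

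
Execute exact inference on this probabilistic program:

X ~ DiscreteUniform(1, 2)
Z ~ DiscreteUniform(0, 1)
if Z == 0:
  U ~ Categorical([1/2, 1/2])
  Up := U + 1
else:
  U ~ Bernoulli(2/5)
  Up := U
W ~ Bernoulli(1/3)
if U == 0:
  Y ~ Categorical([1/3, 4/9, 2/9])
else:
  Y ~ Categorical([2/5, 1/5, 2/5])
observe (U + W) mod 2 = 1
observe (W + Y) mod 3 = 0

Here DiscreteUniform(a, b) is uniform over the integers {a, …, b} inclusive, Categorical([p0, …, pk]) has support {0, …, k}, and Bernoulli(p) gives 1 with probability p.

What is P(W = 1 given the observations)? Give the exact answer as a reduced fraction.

P(W = 1 | obs) = 55/217

Enumerate traces; 8 have nonzero weight after conditioning:
  (X=1, Z=0, U=0, W=1, Y=2) weight 1/108
  (X=1, Z=0, U=1, W=0, Y=0) weight 1/30
  (X=1, Z=1, U=0, W=1, Y=2) weight 1/90
  (X=1, Z=1, U=1, W=0, Y=0) weight 2/75
  (X=2, Z=0, U=0, W=1, Y=2) weight 1/108
  (X=2, Z=0, U=1, W=0, Y=0) weight 1/30
  (X=2, Z=1, U=0, W=1, Y=2) weight 1/90
  (X=2, Z=1, U=1, W=0, Y=0) weight 2/75
Group by W:
  weight(W=0) = 3/25
  weight(W=1) = 11/270
Total weight = 3/25 + 11/270 = 217/1350
P(W=0 | obs) = 3/25 / 217/1350 = 162/217
P(W=1 | obs) = 11/270 / 217/1350 = 55/217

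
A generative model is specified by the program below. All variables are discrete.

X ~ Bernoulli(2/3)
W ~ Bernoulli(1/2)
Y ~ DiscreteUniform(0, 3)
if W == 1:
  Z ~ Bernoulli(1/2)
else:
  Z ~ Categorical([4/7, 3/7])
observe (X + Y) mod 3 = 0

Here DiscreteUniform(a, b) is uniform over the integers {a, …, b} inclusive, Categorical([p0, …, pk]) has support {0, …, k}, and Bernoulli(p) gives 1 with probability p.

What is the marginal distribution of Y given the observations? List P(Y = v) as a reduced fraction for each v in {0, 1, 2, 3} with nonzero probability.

Enumerate traces; 12 have nonzero weight after conditioning:
  (X=0, W=0, Y=0, Z=0) weight 1/42
  (X=0, W=0, Y=0, Z=1) weight 1/56
  (X=0, W=0, Y=3, Z=0) weight 1/42
  (X=0, W=0, Y=3, Z=1) weight 1/56
  (X=0, W=1, Y=0, Z=0) weight 1/48
  (X=0, W=1, Y=0, Z=1) weight 1/48
  (X=0, W=1, Y=3, Z=0) weight 1/48
  (X=0, W=1, Y=3, Z=1) weight 1/48
  (X=1, W=0, Y=2, Z=0) weight 1/21
  … 3 more
Group by Y:
  weight(Y=0) = 1/12
  weight(Y=2) = 1/6
  weight(Y=3) = 1/12
Total weight = 1/12 + 1/6 + 1/12 = 1/3
P(Y=0 | obs) = 1/12 / 1/3 = 1/4
P(Y=2 | obs) = 1/6 / 1/3 = 1/2
P(Y=3 | obs) = 1/12 / 1/3 = 1/4

P(Y=0) = 1/4, P(Y=2) = 1/2, P(Y=3) = 1/4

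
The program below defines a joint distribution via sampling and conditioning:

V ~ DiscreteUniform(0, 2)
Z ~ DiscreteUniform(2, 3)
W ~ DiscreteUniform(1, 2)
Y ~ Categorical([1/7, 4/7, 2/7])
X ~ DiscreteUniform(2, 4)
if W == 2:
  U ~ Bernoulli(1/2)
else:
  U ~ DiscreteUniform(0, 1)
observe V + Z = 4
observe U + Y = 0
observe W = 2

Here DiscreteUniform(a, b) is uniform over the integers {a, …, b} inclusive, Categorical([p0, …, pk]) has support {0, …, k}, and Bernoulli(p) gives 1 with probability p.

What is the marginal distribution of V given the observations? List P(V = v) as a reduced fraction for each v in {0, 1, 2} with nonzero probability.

Enumerate traces; 6 have nonzero weight after conditioning:
  (V=1, Z=3, W=2, Y=0, X=2, U=0) weight 1/504
  (V=1, Z=3, W=2, Y=0, X=3, U=0) weight 1/504
  (V=1, Z=3, W=2, Y=0, X=4, U=0) weight 1/504
  (V=2, Z=2, W=2, Y=0, X=2, U=0) weight 1/504
  (V=2, Z=2, W=2, Y=0, X=3, U=0) weight 1/504
  (V=2, Z=2, W=2, Y=0, X=4, U=0) weight 1/504
Group by V:
  weight(V=1) = 1/168
  weight(V=2) = 1/168
Total weight = 1/168 + 1/168 = 1/84
P(V=1 | obs) = 1/168 / 1/84 = 1/2
P(V=2 | obs) = 1/168 / 1/84 = 1/2

P(V=1) = 1/2, P(V=2) = 1/2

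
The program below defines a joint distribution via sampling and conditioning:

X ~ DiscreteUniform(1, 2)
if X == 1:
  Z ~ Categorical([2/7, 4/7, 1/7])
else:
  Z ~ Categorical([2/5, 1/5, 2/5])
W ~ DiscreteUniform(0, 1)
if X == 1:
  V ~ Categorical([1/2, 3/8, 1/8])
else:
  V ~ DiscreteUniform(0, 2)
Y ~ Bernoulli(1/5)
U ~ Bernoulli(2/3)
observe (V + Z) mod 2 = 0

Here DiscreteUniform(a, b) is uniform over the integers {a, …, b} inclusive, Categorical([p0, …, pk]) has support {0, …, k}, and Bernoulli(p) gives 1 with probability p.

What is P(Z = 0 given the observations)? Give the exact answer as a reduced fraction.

Enumerate traces; 80 have nonzero weight after conditioning:
  (X=1, Z=0, W=0, V=0, Y=0, U=0) weight 1/105
  (X=1, Z=0, W=0, V=0, Y=0, U=1) weight 2/105
  (X=1, Z=0, W=0, V=0, Y=1, U=0) weight 1/420
  (X=1, Z=0, W=0, V=0, Y=1, U=1) weight 1/210
  (X=1, Z=0, W=0, V=2, Y=0, U=0) weight 1/420
  (X=1, Z=0, W=0, V=2, Y=0, U=1) weight 1/210
  (X=1, Z=0, W=0, V=2, Y=1, U=0) weight 1/1680
  (X=1, Z=0, W=0, V=2, Y=1, U=1) weight 1/840
  (X=1, Z=1, W=0, V=1, Y=0, U=0) weight 1/70
  (X=1, Z=2, W=0, V=0, Y=0, U=0) weight 1/210
  … 70 more
Group by Z:
  weight(Z=0) = 187/840
  weight(Z=1) = 59/420
  weight(Z=2) = 299/1680
Total weight = 187/840 + 59/420 + 299/1680 = 303/560
P(Z=0 | obs) = 187/840 / 303/560 = 374/909
P(Z=1 | obs) = 59/420 / 303/560 = 236/909
P(Z=2 | obs) = 299/1680 / 303/560 = 299/909

P(Z = 0 | obs) = 374/909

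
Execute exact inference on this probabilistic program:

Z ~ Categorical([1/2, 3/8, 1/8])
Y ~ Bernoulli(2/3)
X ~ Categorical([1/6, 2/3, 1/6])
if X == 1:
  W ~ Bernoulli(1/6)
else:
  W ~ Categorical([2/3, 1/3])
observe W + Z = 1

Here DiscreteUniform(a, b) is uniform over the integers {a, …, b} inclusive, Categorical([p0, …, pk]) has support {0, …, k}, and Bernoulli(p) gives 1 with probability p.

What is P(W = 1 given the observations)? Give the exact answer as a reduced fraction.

P(W = 1 | obs) = 8/29

Enumerate traces; 12 have nonzero weight after conditioning:
  (Z=0, Y=0, X=0, W=1) weight 1/108
  (Z=0, Y=0, X=1, W=1) weight 1/54
  (Z=0, Y=0, X=2, W=1) weight 1/108
  (Z=0, Y=1, X=0, W=1) weight 1/54
  (Z=0, Y=1, X=1, W=1) weight 1/27
  (Z=0, Y=1, X=2, W=1) weight 1/54
  (Z=1, Y=0, X=0, W=0) weight 1/72
  (Z=1, Y=0, X=1, W=0) weight 5/72
  … 4 more
Group by W:
  weight(W=0) = 7/24
  weight(W=1) = 1/9
Total weight = 7/24 + 1/9 = 29/72
P(W=0 | obs) = 7/24 / 29/72 = 21/29
P(W=1 | obs) = 1/9 / 29/72 = 8/29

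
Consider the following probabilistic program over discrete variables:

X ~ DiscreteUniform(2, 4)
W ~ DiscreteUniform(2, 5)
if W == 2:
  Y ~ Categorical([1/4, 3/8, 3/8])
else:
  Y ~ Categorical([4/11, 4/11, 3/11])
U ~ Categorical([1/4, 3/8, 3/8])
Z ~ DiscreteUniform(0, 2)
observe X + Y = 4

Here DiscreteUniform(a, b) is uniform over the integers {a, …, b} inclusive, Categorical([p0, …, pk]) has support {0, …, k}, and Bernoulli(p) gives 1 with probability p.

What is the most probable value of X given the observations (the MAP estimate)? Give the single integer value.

Enumerate traces; 108 have nonzero weight after conditioning:
  (X=2, W=2, Y=2, U=0, Z=0) weight 1/384
  (X=2, W=2, Y=2, U=0, Z=1) weight 1/384
  (X=2, W=2, Y=2, U=0, Z=2) weight 1/384
  (X=2, W=2, Y=2, U=1, Z=0) weight 1/256
  (X=2, W=2, Y=2, U=1, Z=1) weight 1/256
  (X=2, W=2, Y=2, U=1, Z=2) weight 1/256
  (X=2, W=2, Y=2, U=2, Z=0) weight 1/256
  (X=2, W=2, Y=2, U=2, Z=1) weight 1/256
  (X=3, W=2, Y=1, U=0, Z=0) weight 1/384
  (X=4, W=2, Y=0, U=0, Z=0) weight 1/576
  … 98 more
Group by X:
  weight(X=2) = 35/352
  weight(X=3) = 43/352
  weight(X=4) = 59/528
Total weight = 35/352 + 43/352 + 59/528 = 1/3
P(X=2 | obs) = 35/352 / 1/3 = 105/352
P(X=3 | obs) = 43/352 / 1/3 = 129/352
P(X=4 | obs) = 59/528 / 1/3 = 59/176
argmax = 3

argmax_v P(X = v | obs) = 3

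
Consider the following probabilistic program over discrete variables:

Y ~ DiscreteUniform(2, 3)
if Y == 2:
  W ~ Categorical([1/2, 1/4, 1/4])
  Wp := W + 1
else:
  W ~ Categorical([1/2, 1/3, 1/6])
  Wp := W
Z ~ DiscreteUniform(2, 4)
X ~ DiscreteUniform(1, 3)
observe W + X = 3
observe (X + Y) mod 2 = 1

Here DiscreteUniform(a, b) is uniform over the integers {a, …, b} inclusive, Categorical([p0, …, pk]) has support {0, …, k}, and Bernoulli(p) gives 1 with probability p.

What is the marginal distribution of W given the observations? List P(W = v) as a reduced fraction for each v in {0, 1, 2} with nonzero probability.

Enumerate traces; 9 have nonzero weight after conditioning:
  (Y=2, W=0, Z=2, X=3) weight 1/36
  (Y=2, W=0, Z=3, X=3) weight 1/36
  (Y=2, W=0, Z=4, X=3) weight 1/36
  (Y=2, W=2, Z=2, X=1) weight 1/72
  (Y=2, W=2, Z=3, X=1) weight 1/72
  (Y=2, W=2, Z=4, X=1) weight 1/72
  (Y=3, W=1, Z=2, X=2) weight 1/54
  (Y=3, W=1, Z=3, X=2) weight 1/54
  … 1 more
Group by W:
  weight(W=0) = 1/12
  weight(W=1) = 1/18
  weight(W=2) = 1/24
Total weight = 1/12 + 1/18 + 1/24 = 13/72
P(W=0 | obs) = 1/12 / 13/72 = 6/13
P(W=1 | obs) = 1/18 / 13/72 = 4/13
P(W=2 | obs) = 1/24 / 13/72 = 3/13

P(W=0) = 6/13, P(W=1) = 4/13, P(W=2) = 3/13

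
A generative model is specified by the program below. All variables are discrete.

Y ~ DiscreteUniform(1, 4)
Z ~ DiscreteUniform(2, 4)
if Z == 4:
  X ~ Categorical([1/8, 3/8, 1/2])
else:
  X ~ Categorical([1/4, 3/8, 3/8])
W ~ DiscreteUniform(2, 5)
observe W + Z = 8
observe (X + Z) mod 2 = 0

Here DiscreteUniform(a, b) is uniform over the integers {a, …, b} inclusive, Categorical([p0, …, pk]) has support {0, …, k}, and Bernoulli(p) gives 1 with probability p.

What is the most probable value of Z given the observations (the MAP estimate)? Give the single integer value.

Enumerate traces; 12 have nonzero weight after conditioning:
  (Y=1, Z=3, X=1, W=5) weight 1/128
  (Y=1, Z=4, X=0, W=4) weight 1/384
  (Y=1, Z=4, X=2, W=4) weight 1/96
  (Y=2, Z=3, X=1, W=5) weight 1/128
  (Y=2, Z=4, X=0, W=4) weight 1/384
  (Y=2, Z=4, X=2, W=4) weight 1/96
  (Y=3, Z=3, X=1, W=5) weight 1/128
  (Y=3, Z=4, X=0, W=4) weight 1/384
  … 4 more
Group by Z:
  weight(Z=3) = 1/32
  weight(Z=4) = 5/96
Total weight = 1/32 + 5/96 = 1/12
P(Z=3 | obs) = 1/32 / 1/12 = 3/8
P(Z=4 | obs) = 5/96 / 1/12 = 5/8
argmax = 4

argmax_v P(Z = v | obs) = 4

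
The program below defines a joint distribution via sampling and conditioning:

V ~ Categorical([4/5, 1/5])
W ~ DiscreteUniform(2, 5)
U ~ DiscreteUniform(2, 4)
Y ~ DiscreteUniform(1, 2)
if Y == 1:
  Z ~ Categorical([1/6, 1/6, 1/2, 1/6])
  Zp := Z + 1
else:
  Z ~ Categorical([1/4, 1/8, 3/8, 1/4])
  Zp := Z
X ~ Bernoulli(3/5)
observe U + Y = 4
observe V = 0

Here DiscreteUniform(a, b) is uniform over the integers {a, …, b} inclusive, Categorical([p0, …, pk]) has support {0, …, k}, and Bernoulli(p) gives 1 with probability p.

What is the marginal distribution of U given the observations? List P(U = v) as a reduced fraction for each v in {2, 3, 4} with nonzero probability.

Enumerate traces; 64 have nonzero weight after conditioning:
  (V=0, W=2, U=2, Y=2, Z=0, X=0) weight 1/300
  (V=0, W=2, U=2, Y=2, Z=0, X=1) weight 1/200
  (V=0, W=2, U=2, Y=2, Z=1, X=0) weight 1/600
  (V=0, W=2, U=2, Y=2, Z=1, X=1) weight 1/400
  (V=0, W=2, U=2, Y=2, Z=2, X=0) weight 1/200
  (V=0, W=2, U=2, Y=2, Z=2, X=1) weight 3/400
  (V=0, W=2, U=2, Y=2, Z=3, X=0) weight 1/300
  (V=0, W=2, U=2, Y=2, Z=3, X=1) weight 1/200
  (V=0, W=2, U=3, Y=1, Z=0, X=0) weight 1/450
  … 55 more
Group by U:
  weight(U=2) = 2/15
  weight(U=3) = 2/15
Total weight = 2/15 + 2/15 = 4/15
P(U=2 | obs) = 2/15 / 4/15 = 1/2
P(U=3 | obs) = 2/15 / 4/15 = 1/2

P(U=2) = 1/2, P(U=3) = 1/2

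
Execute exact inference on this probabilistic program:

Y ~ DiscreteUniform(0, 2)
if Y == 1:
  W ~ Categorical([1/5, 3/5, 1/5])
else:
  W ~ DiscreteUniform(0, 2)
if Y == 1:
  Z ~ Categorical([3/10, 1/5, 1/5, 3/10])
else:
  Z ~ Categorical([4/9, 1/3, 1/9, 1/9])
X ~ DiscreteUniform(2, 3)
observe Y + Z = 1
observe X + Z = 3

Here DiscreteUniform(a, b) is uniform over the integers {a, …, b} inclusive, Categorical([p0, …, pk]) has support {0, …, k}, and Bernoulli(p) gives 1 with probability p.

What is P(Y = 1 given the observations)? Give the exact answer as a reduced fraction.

P(Y = 1 | obs) = 9/19

Enumerate traces; 6 have nonzero weight after conditioning:
  (Y=0, W=0, Z=1, X=2) weight 1/54
  (Y=0, W=1, Z=1, X=2) weight 1/54
  (Y=0, W=2, Z=1, X=2) weight 1/54
  (Y=1, W=0, Z=0, X=3) weight 1/100
  (Y=1, W=1, Z=0, X=3) weight 3/100
  (Y=1, W=2, Z=0, X=3) weight 1/100
Group by Y:
  weight(Y=0) = 1/18
  weight(Y=1) = 1/20
Total weight = 1/18 + 1/20 = 19/180
P(Y=0 | obs) = 1/18 / 19/180 = 10/19
P(Y=1 | obs) = 1/20 / 19/180 = 9/19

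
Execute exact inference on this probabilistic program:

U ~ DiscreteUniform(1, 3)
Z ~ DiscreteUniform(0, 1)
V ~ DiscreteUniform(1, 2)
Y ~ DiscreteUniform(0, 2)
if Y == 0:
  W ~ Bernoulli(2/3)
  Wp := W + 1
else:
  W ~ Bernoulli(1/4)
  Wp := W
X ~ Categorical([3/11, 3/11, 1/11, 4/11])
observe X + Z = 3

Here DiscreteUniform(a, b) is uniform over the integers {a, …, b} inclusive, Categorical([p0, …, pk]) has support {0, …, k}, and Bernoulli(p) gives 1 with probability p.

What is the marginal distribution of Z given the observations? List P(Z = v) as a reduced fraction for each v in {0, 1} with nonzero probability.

Enumerate traces; 72 have nonzero weight after conditioning:
  (U=1, Z=0, V=1, Y=0, W=0, X=3) weight 1/297
  (U=1, Z=0, V=1, Y=0, W=1, X=3) weight 2/297
  (U=1, Z=0, V=1, Y=1, W=0, X=3) weight 1/132
  (U=1, Z=0, V=1, Y=1, W=1, X=3) weight 1/396
  (U=1, Z=0, V=1, Y=2, W=0, X=3) weight 1/132
  (U=1, Z=0, V=1, Y=2, W=1, X=3) weight 1/396
  (U=1, Z=0, V=2, Y=0, W=0, X=3) weight 1/297
  (U=1, Z=0, V=2, Y=0, W=1, X=3) weight 2/297
  (U=1, Z=1, V=1, Y=0, W=0, X=2) weight 1/1188
  … 63 more
Group by Z:
  weight(Z=0) = 2/11
  weight(Z=1) = 1/22
Total weight = 2/11 + 1/22 = 5/22
P(Z=0 | obs) = 2/11 / 5/22 = 4/5
P(Z=1 | obs) = 1/22 / 5/22 = 1/5

P(Z=0) = 4/5, P(Z=1) = 1/5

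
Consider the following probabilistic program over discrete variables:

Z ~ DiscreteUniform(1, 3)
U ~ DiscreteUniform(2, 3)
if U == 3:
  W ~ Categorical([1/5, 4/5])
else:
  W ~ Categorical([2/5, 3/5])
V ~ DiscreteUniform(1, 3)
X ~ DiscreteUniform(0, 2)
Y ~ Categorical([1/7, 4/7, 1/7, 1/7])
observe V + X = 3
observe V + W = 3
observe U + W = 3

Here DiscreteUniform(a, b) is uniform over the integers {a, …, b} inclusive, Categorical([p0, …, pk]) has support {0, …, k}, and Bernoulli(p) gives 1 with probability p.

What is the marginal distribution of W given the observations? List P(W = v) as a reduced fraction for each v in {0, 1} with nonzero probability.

P(W=0) = 1/4, P(W=1) = 3/4

Enumerate traces; 24 have nonzero weight after conditioning:
  (Z=1, U=2, W=1, V=2, X=1, Y=0) weight 1/630
  (Z=1, U=2, W=1, V=2, X=1, Y=1) weight 2/315
  (Z=1, U=2, W=1, V=2, X=1, Y=2) weight 1/630
  (Z=1, U=2, W=1, V=2, X=1, Y=3) weight 1/630
  (Z=1, U=3, W=0, V=3, X=0, Y=0) weight 1/1890
  (Z=1, U=3, W=0, V=3, X=0, Y=1) weight 2/945
  (Z=1, U=3, W=0, V=3, X=0, Y=2) weight 1/1890
  (Z=1, U=3, W=0, V=3, X=0, Y=3) weight 1/1890
  … 16 more
Group by W:
  weight(W=0) = 1/90
  weight(W=1) = 1/30
Total weight = 1/90 + 1/30 = 2/45
P(W=0 | obs) = 1/90 / 2/45 = 1/4
P(W=1 | obs) = 1/30 / 2/45 = 3/4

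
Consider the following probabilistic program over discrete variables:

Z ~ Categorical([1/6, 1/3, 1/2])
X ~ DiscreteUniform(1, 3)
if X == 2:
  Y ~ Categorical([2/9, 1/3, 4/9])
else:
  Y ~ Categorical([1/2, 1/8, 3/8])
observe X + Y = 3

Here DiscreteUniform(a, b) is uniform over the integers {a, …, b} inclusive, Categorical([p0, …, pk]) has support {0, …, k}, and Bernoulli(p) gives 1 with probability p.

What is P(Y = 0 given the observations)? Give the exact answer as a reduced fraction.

Enumerate traces; 9 have nonzero weight after conditioning:
  (Z=0, X=1, Y=2) weight 1/48
  (Z=0, X=2, Y=1) weight 1/54
  (Z=0, X=3, Y=0) weight 1/36
  (Z=1, X=1, Y=2) weight 1/24
  (Z=1, X=2, Y=1) weight 1/27
  (Z=1, X=3, Y=0) weight 1/18
  (Z=2, X=1, Y=2) weight 1/16
  (Z=2, X=2, Y=1) weight 1/18
  … 1 more
Group by Y:
  weight(Y=0) = 1/6
  weight(Y=1) = 1/9
  weight(Y=2) = 1/8
Total weight = 1/6 + 1/9 + 1/8 = 29/72
P(Y=0 | obs) = 1/6 / 29/72 = 12/29
P(Y=1 | obs) = 1/9 / 29/72 = 8/29
P(Y=2 | obs) = 1/8 / 29/72 = 9/29

P(Y = 0 | obs) = 12/29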